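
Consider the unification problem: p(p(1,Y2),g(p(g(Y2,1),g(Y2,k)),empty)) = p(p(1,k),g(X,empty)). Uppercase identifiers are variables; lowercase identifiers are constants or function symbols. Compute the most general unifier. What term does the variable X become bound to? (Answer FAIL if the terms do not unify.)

p(g(k,1),g(k,k))

Decompose p/2: p(1,Y2) = p(1,k),  g(p(g(Y2,1),g(Y2,k)),empty) = g(X,empty).
Decompose p/2: 1 = 1,  Y2 = k.
Delete trivial equation 1 = 1.
Bind Y2 := k; substituting into the remaining equation gives: g(p(g(k,1),g(k,k)),empty) = g(X,empty).
Decompose g/2: p(g(k,1),g(k,k)) = X,  empty = empty.
Bind X := p(g(k,1),g(k,k)); no other remaining equation mentions X.
Delete trivial equation empty = empty.
MGU = { Y2 := k, X := p(g(k,1),g(k,k)) }, so X := p(g(k,1),g(k,k)).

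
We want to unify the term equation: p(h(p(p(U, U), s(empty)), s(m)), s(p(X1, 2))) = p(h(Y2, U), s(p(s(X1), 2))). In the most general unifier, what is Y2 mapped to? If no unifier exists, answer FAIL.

Decompose p/2: h(p(p(U, U), s(empty)), s(m)) = h(Y2, U),  s(p(X1, 2)) = s(p(s(X1), 2)).
Decompose h/2: p(p(U, U), s(empty)) = Y2,  s(m) = U.
Bind Y2 := p(p(U, U), s(empty)); no other remaining equation mentions Y2.
Bind U := s(m); no other remaining equation mentions U. Substituting into the earlier binding gives Y2 := p(p(s(m), s(m)), s(empty)).
Decompose s/1: p(X1, 2) = p(s(X1), 2).
Decompose p/2: X1 = s(X1),  2 = 2.
Occurs check fails: X1 occurs in s(X1); the equation X1 = s(X1) has no finite solution.

FAIL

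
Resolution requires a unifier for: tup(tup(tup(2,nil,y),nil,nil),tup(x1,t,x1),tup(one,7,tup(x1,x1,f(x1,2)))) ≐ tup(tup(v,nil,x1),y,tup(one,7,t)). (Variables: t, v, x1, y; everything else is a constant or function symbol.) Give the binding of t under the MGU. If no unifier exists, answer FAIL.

Decompose tup/3: tup(tup(2,nil,y),nil,nil) ≐ tup(v,nil,x1),  tup(x1,t,x1) ≐ y,  tup(one,7,tup(x1,x1,f(x1,2))) ≐ tup(one,7,t).
Decompose tup/3: tup(2,nil,y) ≐ v,  nil ≐ nil,  nil ≐ x1.
Bind v := tup(2,nil,y); no other remaining equation mentions v.
Delete trivial equation nil ≐ nil.
Bind x1 := nil; substituting into the remaining equations gives: tup(nil,t,nil) ≐ y,  tup(one,7,tup(nil,nil,f(nil,2))) ≐ tup(one,7,t).
Bind y := tup(nil,t,nil); no other remaining equation mentions y. Substituting into the earlier binding gives v := tup(2,nil,tup(nil,t,nil)).
Decompose tup/3: one ≐ one,  7 ≐ 7,  tup(nil,nil,f(nil,2)) ≐ t.
Delete trivial equation one ≐ one.
Delete trivial equation 7 ≐ 7.
Bind t := tup(nil,nil,f(nil,2)). Substituting into the earlier bindings gives v := tup(2,nil,tup(nil,tup(nil,nil,f(nil,2)),nil)), y := tup(nil,tup(nil,nil,f(nil,2)),nil).
MGU = { v := tup(2,nil,tup(nil,tup(nil,nil,f(nil,2)),nil)), x1 := nil, y := tup(nil,tup(nil,nil,f(nil,2)),nil), t := tup(nil,nil,f(nil,2)) }, so t := tup(nil,nil,f(nil,2)).

tup(nil,nil,f(nil,2))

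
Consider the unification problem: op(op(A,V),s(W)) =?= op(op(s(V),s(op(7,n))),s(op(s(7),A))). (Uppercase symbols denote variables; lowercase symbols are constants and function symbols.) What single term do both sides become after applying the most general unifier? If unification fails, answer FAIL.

op(op(s(s(op(7,n))),s(op(7,n))),s(op(s(7),s(s(op(7,n))))))

Decompose op/2: op(A,V) =?= op(s(V),s(op(7,n))),  s(W) =?= s(op(s(7),A)).
Decompose op/2: A =?= s(V),  V =?= s(op(7,n)).
Bind A := s(V); substituting into the one remaining equation that mentions A gives: s(W) =?= s(op(s(7),s(V))).
Bind V := s(op(7,n)); substituting into the remaining equation gives: s(W) =?= s(op(s(7),s(s(op(7,n))))). Substituting into the earlier binding gives A := s(s(op(7,n))).
Decompose s/1: W =?= op(s(7),s(s(op(7,n)))).
Bind W := op(s(7),s(s(op(7,n)))).
Applying the MGU to either side gives op(op(s(s(op(7,n))),s(op(7,n))),s(op(s(7),s(s(op(7,n)))))).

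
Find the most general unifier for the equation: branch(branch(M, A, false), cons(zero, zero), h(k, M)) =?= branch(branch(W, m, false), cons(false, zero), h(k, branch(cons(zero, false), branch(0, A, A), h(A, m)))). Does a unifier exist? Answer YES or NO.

NO

Decompose branch/3: branch(M, A, false) =?= branch(W, m, false),  cons(zero, zero) =?= cons(false, zero),  h(k, M) =?= h(k, branch(cons(zero, false), branch(0, A, A), h(A, m))).
Decompose branch/3: M =?= W,  A =?= m,  false =?= false.
Bind M := W; substituting into the one remaining equation that mentions M gives: h(k, W) =?= h(k, branch(cons(zero, false), branch(0, A, A), h(A, m))).
Bind A := m; substituting into the one remaining equation that mentions A gives: h(k, W) =?= h(k, branch(cons(zero, false), branch(0, m, m), h(m, m))).
Delete trivial equation false =?= false.
Decompose cons/2: zero =?= false,  zero =?= zero.
Clash: constants zero and false differ; no unifier exists.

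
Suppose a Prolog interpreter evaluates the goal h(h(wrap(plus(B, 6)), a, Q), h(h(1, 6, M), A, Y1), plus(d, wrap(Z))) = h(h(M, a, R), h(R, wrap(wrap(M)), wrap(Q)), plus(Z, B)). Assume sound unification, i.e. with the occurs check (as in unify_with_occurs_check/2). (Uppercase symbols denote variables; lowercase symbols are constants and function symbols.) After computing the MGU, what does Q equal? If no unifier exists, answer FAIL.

Decompose h/3: h(wrap(plus(B, 6)), a, Q) = h(M, a, R),  h(h(1, 6, M), A, Y1) = h(R, wrap(wrap(M)), wrap(Q)),  plus(d, wrap(Z)) = plus(Z, B).
Decompose h/3: wrap(plus(B, 6)) = M,  a = a,  Q = R.
Bind M := wrap(plus(B, 6)); substituting into the one remaining equation that mentions M gives: h(h(1, 6, wrap(plus(B, 6))), A, Y1) = h(R, wrap(wrap(wrap(plus(B, 6)))), wrap(Q)).
Delete trivial equation a = a.
Bind Q := R; substituting into the one remaining equation that mentions Q gives: h(h(1, 6, wrap(plus(B, 6))), A, Y1) = h(R, wrap(wrap(wrap(plus(B, 6)))), wrap(R)).
Decompose h/3: h(1, 6, wrap(plus(B, 6))) = R,  A = wrap(wrap(wrap(plus(B, 6)))),  Y1 = wrap(R).
Bind R := h(1, 6, wrap(plus(B, 6))); substituting into the one remaining equation that mentions R gives: Y1 = wrap(h(1, 6, wrap(plus(B, 6)))). Substituting into the earlier binding gives Q := h(1, 6, wrap(plus(B, 6))).
Bind A := wrap(wrap(wrap(plus(B, 6)))); no other remaining equation mentions A.
Bind Y1 := wrap(h(1, 6, wrap(plus(B, 6)))); no other remaining equation mentions Y1.
Decompose plus/2: d = Z,  wrap(Z) = B.
Bind Z := d; substituting into the remaining equation gives: wrap(d) = B.
Bind B := wrap(d). Substituting into the earlier bindings gives M := wrap(plus(wrap(d), 6)), Q := h(1, 6, wrap(plus(wrap(d), 6))), R := h(1, 6, wrap(plus(wrap(d), 6))), A := wrap(wrap(wrap(plus(wrap(d), 6)))), Y1 := wrap(h(1, 6, wrap(plus(wrap(d), 6)))).
MGU = { M = wrap(plus(wrap(d), 6)), Q = h(1, 6, wrap(plus(wrap(d), 6))), R = h(1, 6, wrap(plus(wrap(d), 6))), A = wrap(wrap(wrap(plus(wrap(d), 6)))), Y1 = wrap(h(1, 6, wrap(plus(wrap(d), 6)))), Z = d, B = wrap(d) }, so Q = h(1, 6, wrap(plus(wrap(d), 6))).

h(1, 6, wrap(plus(wrap(d), 6)))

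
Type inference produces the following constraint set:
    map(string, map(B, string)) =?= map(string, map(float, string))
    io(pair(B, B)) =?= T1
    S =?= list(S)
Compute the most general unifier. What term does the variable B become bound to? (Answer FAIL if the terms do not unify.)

Decompose map/2: string =?= string,  map(B, string) =?= map(float, string).
Delete trivial equation string =?= string.
Decompose map/2: B =?= float,  string =?= string.
Bind B := float; substituting into the one remaining equation that mentions B gives: io(pair(float, float)) =?= T1.
Delete trivial equation string =?= string.
Bind T1 := io(pair(float, float)); no other remaining equation mentions T1.
Occurs check fails: S occurs in list(S); the equation S =?= list(S) has no finite solution.

FAIL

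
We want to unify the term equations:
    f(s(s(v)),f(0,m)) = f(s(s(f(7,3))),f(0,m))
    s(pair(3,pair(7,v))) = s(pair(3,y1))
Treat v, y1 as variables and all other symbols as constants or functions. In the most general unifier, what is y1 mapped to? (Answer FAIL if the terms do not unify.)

Decompose f/2: s(s(v)) = s(s(f(7,3))),  f(0,m) = f(0,m).
Decompose s/1: s(v) = s(f(7,3)).
Decompose s/1: v = f(7,3).
Bind v := f(7,3); substituting into the one remaining equation that mentions v gives: s(pair(3,pair(7,f(7,3)))) = s(pair(3,y1)).
Delete trivial equation f(0,m) = f(0,m).
Decompose s/1: pair(3,pair(7,f(7,3))) = pair(3,y1).
Decompose pair/2: 3 = 3,  pair(7,f(7,3)) = y1.
Delete trivial equation 3 = 3.
Bind y1 := pair(7,f(7,3)).
MGU = { v := f(7,3), y1 := pair(7,f(7,3)) }, so y1 := pair(7,f(7,3)).

pair(7,f(7,3))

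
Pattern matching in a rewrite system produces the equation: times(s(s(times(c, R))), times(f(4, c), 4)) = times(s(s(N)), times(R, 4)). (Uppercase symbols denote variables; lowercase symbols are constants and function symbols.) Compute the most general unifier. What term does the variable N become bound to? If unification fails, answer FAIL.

Decompose times/2: s(s(times(c, R))) = s(s(N)),  times(f(4, c), 4) = times(R, 4).
Decompose s/1: s(times(c, R)) = s(N).
Decompose s/1: times(c, R) = N.
Bind N := times(c, R); no other remaining equation mentions N.
Decompose times/2: f(4, c) = R,  4 = 4.
Bind R := f(4, c); no other remaining equation mentions R. Substituting into the earlier binding gives N := times(c, f(4, c)).
Delete trivial equation 4 = 4.
MGU = { N ↦ times(c, f(4, c)), R ↦ f(4, c) }, so N ↦ times(c, f(4, c)).

times(c, f(4, c))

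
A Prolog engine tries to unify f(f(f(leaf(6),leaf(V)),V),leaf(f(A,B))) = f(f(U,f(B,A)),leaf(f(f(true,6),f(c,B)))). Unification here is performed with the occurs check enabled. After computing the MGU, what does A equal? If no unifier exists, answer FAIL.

FAIL

Decompose f/2: f(f(leaf(6),leaf(V)),V) = f(U,f(B,A)),  leaf(f(A,B)) = leaf(f(f(true,6),f(c,B))).
Decompose f/2: f(leaf(6),leaf(V)) = U,  V = f(B,A).
Bind U := f(leaf(6),leaf(V)); no other remaining equation mentions U.
Bind V := f(B,A); no other remaining equation mentions V. Substituting into the earlier binding gives U := f(leaf(6),leaf(f(B,A))).
Decompose leaf/1: f(A,B) = f(f(true,6),f(c,B)).
Decompose f/2: A = f(true,6),  B = f(c,B).
Bind A := f(true,6); no other remaining equation mentions A. Substituting into the earlier bindings gives U := f(leaf(6),leaf(f(B,f(true,6)))), V := f(B,f(true,6)).
Occurs check fails: B occurs in f(c,B); the equation B = f(c,B) has no finite solution.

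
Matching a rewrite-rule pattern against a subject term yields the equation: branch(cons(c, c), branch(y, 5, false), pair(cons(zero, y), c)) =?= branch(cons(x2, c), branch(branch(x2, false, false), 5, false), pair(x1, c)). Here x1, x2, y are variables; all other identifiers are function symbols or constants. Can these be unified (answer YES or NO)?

Decompose branch/3: cons(c, c) =?= cons(x2, c),  branch(y, 5, false) =?= branch(branch(x2, false, false), 5, false),  pair(cons(zero, y), c) =?= pair(x1, c).
Decompose cons/2: c =?= x2,  c =?= c.
Bind x2 := c; substituting into the one remaining equation that mentions x2 gives: branch(y, 5, false) =?= branch(branch(c, false, false), 5, false).
Delete trivial equation c =?= c.
Decompose branch/3: y =?= branch(c, false, false),  5 =?= 5,  false =?= false.
Bind y := branch(c, false, false); substituting into the one remaining equation that mentions y gives: pair(cons(zero, branch(c, false, false)), c) =?= pair(x1, c).
Delete trivial equation 5 =?= 5.
Delete trivial equation false =?= false.
Decompose pair/2: cons(zero, branch(c, false, false)) =?= x1,  c =?= c.
Bind x1 := cons(zero, branch(c, false, false)); no other remaining equation mentions x1.
Delete trivial equation c =?= c.
No equations remain and no clash or occurs-check failure arose, so a unifier exists.

YES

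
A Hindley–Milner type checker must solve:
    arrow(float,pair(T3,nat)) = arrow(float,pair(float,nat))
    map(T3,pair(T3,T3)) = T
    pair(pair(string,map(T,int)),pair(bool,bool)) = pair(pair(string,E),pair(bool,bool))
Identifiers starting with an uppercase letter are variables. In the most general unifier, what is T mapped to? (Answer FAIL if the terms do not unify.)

Decompose arrow/2: float = float,  pair(T3,nat) = pair(float,nat).
Delete trivial equation float = float.
Decompose pair/2: T3 = float,  nat = nat.
Bind T3 := float; substituting into the one remaining equation that mentions T3 gives: map(float,pair(float,float)) = T.
Delete trivial equation nat = nat.
Bind T := map(float,pair(float,float)); substituting into the remaining equation gives: pair(pair(string,map(map(float,pair(float,float)),int)),pair(bool,bool)) = pair(pair(string,E),pair(bool,bool)).
Decompose pair/2: pair(string,map(map(float,pair(float,float)),int)) = pair(string,E),  pair(bool,bool) = pair(bool,bool).
Decompose pair/2: string = string,  map(map(float,pair(float,float)),int) = E.
Delete trivial equation string = string.
Bind E := map(map(float,pair(float,float)),int); no other remaining equation mentions E.
Delete trivial equation pair(bool,bool) = pair(bool,bool).
MGU = { T3 := float, T := map(float,pair(float,float)), E := map(map(float,pair(float,float)),int) }, so T := map(float,pair(float,float)).

map(float,pair(float,float))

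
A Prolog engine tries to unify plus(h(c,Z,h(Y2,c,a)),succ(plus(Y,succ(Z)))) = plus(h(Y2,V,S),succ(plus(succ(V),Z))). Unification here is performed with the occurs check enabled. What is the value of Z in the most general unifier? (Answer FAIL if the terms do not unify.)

FAIL

Decompose plus/2: h(c,Z,h(Y2,c,a)) = h(Y2,V,S),  succ(plus(Y,succ(Z))) = succ(plus(succ(V),Z)).
Decompose h/3: c = Y2,  Z = V,  h(Y2,c,a) = S.
Bind Y2 := c; substituting into the one remaining equation that mentions Y2 gives: h(c,c,a) = S.
Bind Z := V; substituting into the one remaining equation that mentions Z gives: succ(plus(Y,succ(V))) = succ(plus(succ(V),V)).
Bind S := h(c,c,a); no other remaining equation mentions S.
Decompose succ/1: plus(Y,succ(V)) = plus(succ(V),V).
Decompose plus/2: Y = succ(V),  succ(V) = V.
Bind Y := succ(V); no other remaining equation mentions Y.
Occurs check fails: V occurs in succ(V); the equation V = succ(V) has no finite solution.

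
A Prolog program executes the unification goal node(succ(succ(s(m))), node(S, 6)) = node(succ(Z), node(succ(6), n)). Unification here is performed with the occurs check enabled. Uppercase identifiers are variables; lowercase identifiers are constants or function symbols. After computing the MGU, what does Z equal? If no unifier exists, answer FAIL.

FAIL

Decompose node/2: succ(succ(s(m))) = succ(Z),  node(S, 6) = node(succ(6), n).
Decompose succ/1: succ(s(m)) = Z.
Bind Z := succ(s(m)); no other remaining equation mentions Z.
Decompose node/2: S = succ(6),  6 = n.
Bind S := succ(6); no other remaining equation mentions S.
Clash: constants 6 and n differ; no unifier exists.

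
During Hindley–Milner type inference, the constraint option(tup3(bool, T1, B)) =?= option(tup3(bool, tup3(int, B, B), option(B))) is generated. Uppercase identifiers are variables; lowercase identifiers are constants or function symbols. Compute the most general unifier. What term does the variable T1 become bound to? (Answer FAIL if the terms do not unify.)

Decompose option/1: tup3(bool, T1, B) =?= tup3(bool, tup3(int, B, B), option(B)).
Decompose tup3/3: bool =?= bool,  T1 =?= tup3(int, B, B),  B =?= option(B).
Delete trivial equation bool =?= bool.
Bind T1 := tup3(int, B, B); no other remaining equation mentions T1.
Occurs check fails: B occurs in option(B); the equation B =?= option(B) has no finite solution.

FAIL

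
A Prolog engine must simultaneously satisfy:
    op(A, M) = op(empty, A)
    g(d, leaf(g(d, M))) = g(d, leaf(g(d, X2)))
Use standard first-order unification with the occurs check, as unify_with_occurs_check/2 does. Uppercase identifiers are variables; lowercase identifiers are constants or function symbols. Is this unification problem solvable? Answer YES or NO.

Decompose op/2: A = empty,  M = A.
Bind A := empty; substituting into the one remaining equation that mentions A gives: M = empty.
Bind M := empty; substituting into the remaining equation gives: g(d, leaf(g(d, empty))) = g(d, leaf(g(d, X2))).
Decompose g/2: d = d,  leaf(g(d, empty)) = leaf(g(d, X2)).
Delete trivial equation d = d.
Decompose leaf/1: g(d, empty) = g(d, X2).
Decompose g/2: d = d,  empty = X2.
Delete trivial equation d = d.
Bind X2 := empty.
No equations remain and no clash or occurs-check failure arose, so a unifier exists.

YES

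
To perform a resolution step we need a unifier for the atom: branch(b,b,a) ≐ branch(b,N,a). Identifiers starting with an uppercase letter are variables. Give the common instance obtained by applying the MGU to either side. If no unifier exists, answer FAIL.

branch(b,b,a)

Decompose branch/3: b ≐ b,  b ≐ N,  a ≐ a.
Delete trivial equation b ≐ b.
Bind N := b; no other remaining equation mentions N.
Delete trivial equation a ≐ a.
Applying the MGU to either side gives branch(b,b,a).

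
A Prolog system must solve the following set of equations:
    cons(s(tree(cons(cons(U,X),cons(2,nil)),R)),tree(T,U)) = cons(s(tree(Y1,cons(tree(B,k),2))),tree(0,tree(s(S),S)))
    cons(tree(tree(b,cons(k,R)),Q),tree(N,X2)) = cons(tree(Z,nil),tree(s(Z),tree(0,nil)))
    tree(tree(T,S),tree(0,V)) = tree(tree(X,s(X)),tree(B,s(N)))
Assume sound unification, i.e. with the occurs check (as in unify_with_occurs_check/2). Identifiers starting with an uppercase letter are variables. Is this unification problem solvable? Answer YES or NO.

Decompose cons/2: s(tree(cons(cons(U,X),cons(2,nil)),R)) = s(tree(Y1,cons(tree(B,k),2))),  tree(T,U) = tree(0,tree(s(S),S)).
Decompose s/1: tree(cons(cons(U,X),cons(2,nil)),R) = tree(Y1,cons(tree(B,k),2)).
Decompose tree/2: cons(cons(U,X),cons(2,nil)) = Y1,  R = cons(tree(B,k),2).
Bind Y1 := cons(cons(U,X),cons(2,nil)); no other remaining equation mentions Y1.
Bind R := cons(tree(B,k),2); substituting into the one remaining equation that mentions R gives: cons(tree(tree(b,cons(k,cons(tree(B,k),2))),Q),tree(N,X2)) = cons(tree(Z,nil),tree(s(Z),tree(0,nil))).
Decompose tree/2: T = 0,  U = tree(s(S),S).
Bind T := 0; substituting into the one remaining equation that mentions T gives: tree(tree(0,S),tree(0,V)) = tree(tree(X,s(X)),tree(B,s(N))).
Bind U := tree(s(S),S); no other remaining equation mentions U. Substituting into the earlier binding gives Y1 := cons(cons(tree(s(S),S),X),cons(2,nil)).
Decompose cons/2: tree(tree(b,cons(k,cons(tree(B,k),2))),Q) = tree(Z,nil),  tree(N,X2) = tree(s(Z),tree(0,nil)).
Decompose tree/2: tree(b,cons(k,cons(tree(B,k),2))) = Z,  Q = nil.
Bind Z := tree(b,cons(k,cons(tree(B,k),2))); substituting into the one remaining equation that mentions Z gives: tree(N,X2) = tree(s(tree(b,cons(k,cons(tree(B,k),2)))),tree(0,nil)).
Bind Q := nil; no other remaining equation mentions Q.
Decompose tree/2: N = s(tree(b,cons(k,cons(tree(B,k),2)))),  X2 = tree(0,nil).
Bind N := s(tree(b,cons(k,cons(tree(B,k),2)))); substituting into the one remaining equation that mentions N gives: tree(tree(0,S),tree(0,V)) = tree(tree(X,s(X)),tree(B,s(s(tree(b,cons(k,cons(tree(B,k),2))))))).
Bind X2 := tree(0,nil); no other remaining equation mentions X2.
Decompose tree/2: tree(0,S) = tree(X,s(X)),  tree(0,V) = tree(B,s(s(tree(b,cons(k,cons(tree(B,k),2)))))).
Decompose tree/2: 0 = X,  S = s(X).
Bind X := 0; substituting into the one remaining equation that mentions X gives: S = s(0). Substituting into the earlier binding gives Y1 := cons(cons(tree(s(S),S),0),cons(2,nil)).
Bind S := s(0); no other remaining equation mentions S. Substituting into the earlier bindings gives Y1 := cons(cons(tree(s(s(0)),s(0)),0),cons(2,nil)), U := tree(s(s(0)),s(0)).
Decompose tree/2: 0 = B,  V = s(s(tree(b,cons(k,cons(tree(B,k),2))))).
Bind B := 0; substituting into the remaining equation gives: V = s(s(tree(b,cons(k,cons(tree(0,k),2))))). Substituting into the earlier bindings gives R := cons(tree(0,k),2), Z := tree(b,cons(k,cons(tree(0,k),2))), N := s(tree(b,cons(k,cons(tree(0,k),2)))).
Bind V := s(s(tree(b,cons(k,cons(tree(0,k),2))))).
No equations remain and no clash or occurs-check failure arose, so a unifier exists.

YES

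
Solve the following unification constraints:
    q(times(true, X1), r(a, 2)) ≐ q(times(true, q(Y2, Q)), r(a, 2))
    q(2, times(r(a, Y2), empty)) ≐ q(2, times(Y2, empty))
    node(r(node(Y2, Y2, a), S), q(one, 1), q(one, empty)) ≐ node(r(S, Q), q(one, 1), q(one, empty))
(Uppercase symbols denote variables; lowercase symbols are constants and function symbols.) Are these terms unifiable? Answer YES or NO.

Decompose q/2: times(true, X1) ≐ times(true, q(Y2, Q)),  r(a, 2) ≐ r(a, 2).
Decompose times/2: true ≐ true,  X1 ≐ q(Y2, Q).
Delete trivial equation true ≐ true.
Bind X1 := q(Y2, Q); no other remaining equation mentions X1.
Delete trivial equation r(a, 2) ≐ r(a, 2).
Decompose q/2: 2 ≐ 2,  times(r(a, Y2), empty) ≐ times(Y2, empty).
Delete trivial equation 2 ≐ 2.
Decompose times/2: r(a, Y2) ≐ Y2,  empty ≐ empty.
Occurs check fails: Y2 occurs in r(a, Y2); the equation Y2 ≐ r(a, Y2) has no finite solution.

NO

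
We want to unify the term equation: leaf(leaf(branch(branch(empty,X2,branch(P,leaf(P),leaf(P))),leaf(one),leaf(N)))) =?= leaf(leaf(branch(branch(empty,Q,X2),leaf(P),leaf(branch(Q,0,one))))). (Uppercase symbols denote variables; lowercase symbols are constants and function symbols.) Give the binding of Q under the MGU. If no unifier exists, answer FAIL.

Decompose leaf/1: leaf(branch(branch(empty,X2,branch(P,leaf(P),leaf(P))),leaf(one),leaf(N))) =?= leaf(branch(branch(empty,Q,X2),leaf(P),leaf(branch(Q,0,one)))).
Decompose leaf/1: branch(branch(empty,X2,branch(P,leaf(P),leaf(P))),leaf(one),leaf(N)) =?= branch(branch(empty,Q,X2),leaf(P),leaf(branch(Q,0,one))).
Decompose branch/3: branch(empty,X2,branch(P,leaf(P),leaf(P))) =?= branch(empty,Q,X2),  leaf(one) =?= leaf(P),  leaf(N) =?= leaf(branch(Q,0,one)).
Decompose branch/3: empty =?= empty,  X2 =?= Q,  branch(P,leaf(P),leaf(P)) =?= X2.
Delete trivial equation empty =?= empty.
Bind X2 := Q; substituting into the one remaining equation that mentions X2 gives: branch(P,leaf(P),leaf(P)) =?= Q.
Bind Q := branch(P,leaf(P),leaf(P)); substituting into the one remaining equation that mentions Q gives: leaf(N) =?= leaf(branch(branch(P,leaf(P),leaf(P)),0,one)). Substituting into the earlier binding gives X2 := branch(P,leaf(P),leaf(P)).
Decompose leaf/1: one =?= P.
Bind P := one; substituting into the remaining equation gives: leaf(N) =?= leaf(branch(branch(one,leaf(one),leaf(one)),0,one)). Substituting into the earlier bindings gives X2 := branch(one,leaf(one),leaf(one)), Q := branch(one,leaf(one),leaf(one)).
Decompose leaf/1: N =?= branch(branch(one,leaf(one),leaf(one)),0,one).
Bind N := branch(branch(one,leaf(one),leaf(one)),0,one).
MGU = { X2 -> branch(one,leaf(one),leaf(one)), Q -> branch(one,leaf(one),leaf(one)), P -> one, N -> branch(branch(one,leaf(one),leaf(one)),0,one) }, so Q -> branch(one,leaf(one),leaf(one)).

branch(one,leaf(one),leaf(one))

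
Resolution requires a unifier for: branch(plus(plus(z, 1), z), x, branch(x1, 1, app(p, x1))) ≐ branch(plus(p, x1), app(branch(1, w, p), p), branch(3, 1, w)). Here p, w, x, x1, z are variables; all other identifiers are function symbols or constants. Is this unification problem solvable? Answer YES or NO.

YES

Decompose branch/3: plus(plus(z, 1), z) ≐ plus(p, x1),  x ≐ app(branch(1, w, p), p),  branch(x1, 1, app(p, x1)) ≐ branch(3, 1, w).
Decompose plus/2: plus(z, 1) ≐ p,  z ≐ x1.
Bind p := plus(z, 1); substituting into the 2 remaining equations that mention p gives: x ≐ app(branch(1, w, plus(z, 1)), plus(z, 1)),  branch(x1, 1, app(plus(z, 1), x1)) ≐ branch(3, 1, w).
Bind z := x1; substituting into the remaining equations gives: x ≐ app(branch(1, w, plus(x1, 1)), plus(x1, 1)),  branch(x1, 1, app(plus(x1, 1), x1)) ≐ branch(3, 1, w). Substituting into the earlier binding gives p := plus(x1, 1).
Bind x := app(branch(1, w, plus(x1, 1)), plus(x1, 1)); no other remaining equation mentions x.
Decompose branch/3: x1 ≐ 3,  1 ≐ 1,  app(plus(x1, 1), x1) ≐ w.
Bind x1 := 3; substituting into the one remaining equation that mentions x1 gives: app(plus(3, 1), 3) ≐ w. Substituting into the earlier bindings gives p := plus(3, 1), z := 3, x := app(branch(1, w, plus(3, 1)), plus(3, 1)).
Delete trivial equation 1 ≐ 1.
Bind w := app(plus(3, 1), 3). Substituting into the earlier binding gives x := app(branch(1, app(plus(3, 1), 3), plus(3, 1)), plus(3, 1)).
No equations remain and no clash or occurs-check failure arose, so a unifier exists.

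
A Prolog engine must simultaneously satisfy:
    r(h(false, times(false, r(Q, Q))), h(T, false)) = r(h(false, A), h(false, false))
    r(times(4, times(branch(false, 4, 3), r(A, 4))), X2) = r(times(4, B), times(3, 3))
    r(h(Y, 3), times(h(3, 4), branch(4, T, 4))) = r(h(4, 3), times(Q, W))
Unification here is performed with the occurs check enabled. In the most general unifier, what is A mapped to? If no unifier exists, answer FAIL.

Decompose r/2: h(false, times(false, r(Q, Q))) = h(false, A),  h(T, false) = h(false, false).
Decompose h/2: false = false,  times(false, r(Q, Q)) = A.
Delete trivial equation false = false.
Bind A := times(false, r(Q, Q)); substituting into the one remaining equation that mentions A gives: r(times(4, times(branch(false, 4, 3), r(times(false, r(Q, Q)), 4))), X2) = r(times(4, B), times(3, 3)).
Decompose h/2: T = false,  false = false.
Bind T := false; substituting into the one remaining equation that mentions T gives: r(h(Y, 3), times(h(3, 4), branch(4, false, 4))) = r(h(4, 3), times(Q, W)).
Delete trivial equation false = false.
Decompose r/2: times(4, times(branch(false, 4, 3), r(times(false, r(Q, Q)), 4))) = times(4, B),  X2 = times(3, 3).
Decompose times/2: 4 = 4,  times(branch(false, 4, 3), r(times(false, r(Q, Q)), 4)) = B.
Delete trivial equation 4 = 4.
Bind B := times(branch(false, 4, 3), r(times(false, r(Q, Q)), 4)); no other remaining equation mentions B.
Bind X2 := times(3, 3); no other remaining equation mentions X2.
Decompose r/2: h(Y, 3) = h(4, 3),  times(h(3, 4), branch(4, false, 4)) = times(Q, W).
Decompose h/2: Y = 4,  3 = 3.
Bind Y := 4; no other remaining equation mentions Y.
Delete trivial equation 3 = 3.
Decompose times/2: h(3, 4) = Q,  branch(4, false, 4) = W.
Bind Q := h(3, 4); no other remaining equation mentions Q. Substituting into the earlier bindings gives A := times(false, r(h(3, 4), h(3, 4))), B := times(branch(false, 4, 3), r(times(false, r(h(3, 4), h(3, 4))), 4)).
Bind W := branch(4, false, 4).
MGU = { A ↦ times(false, r(h(3, 4), h(3, 4))), T ↦ false, B ↦ times(branch(false, 4, 3), r(times(false, r(h(3, 4), h(3, 4))), 4)), X2 ↦ times(3, 3), Y ↦ 4, Q ↦ h(3, 4), W ↦ branch(4, false, 4) }, so A ↦ times(false, r(h(3, 4), h(3, 4))).

times(false, r(h(3, 4), h(3, 4)))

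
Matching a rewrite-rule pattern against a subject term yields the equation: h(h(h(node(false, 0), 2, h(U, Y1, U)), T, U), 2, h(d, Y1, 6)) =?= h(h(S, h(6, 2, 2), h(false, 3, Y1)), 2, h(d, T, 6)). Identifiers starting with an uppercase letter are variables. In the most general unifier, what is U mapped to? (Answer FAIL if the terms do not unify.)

Decompose h/3: h(h(node(false, 0), 2, h(U, Y1, U)), T, U) =?= h(S, h(6, 2, 2), h(false, 3, Y1)),  2 =?= 2,  h(d, Y1, 6) =?= h(d, T, 6).
Decompose h/3: h(node(false, 0), 2, h(U, Y1, U)) =?= S,  T =?= h(6, 2, 2),  U =?= h(false, 3, Y1).
Bind S := h(node(false, 0), 2, h(U, Y1, U)); no other remaining equation mentions S.
Bind T := h(6, 2, 2); substituting into the one remaining equation that mentions T gives: h(d, Y1, 6) =?= h(d, h(6, 2, 2), 6).
Bind U := h(false, 3, Y1); no other remaining equation mentions U. Substituting into the earlier binding gives S := h(node(false, 0), 2, h(h(false, 3, Y1), Y1, h(false, 3, Y1))).
Delete trivial equation 2 =?= 2.
Decompose h/3: d =?= d,  Y1 =?= h(6, 2, 2),  6 =?= 6.
Delete trivial equation d =?= d.
Bind Y1 := h(6, 2, 2); no other remaining equation mentions Y1. Substituting into the earlier bindings gives S := h(node(false, 0), 2, h(h(false, 3, h(6, 2, 2)), h(6, 2, 2), h(false, 3, h(6, 2, 2)))), U := h(false, 3, h(6, 2, 2)).
Delete trivial equation 6 =?= 6.
MGU = { S := h(node(false, 0), 2, h(h(false, 3, h(6, 2, 2)), h(6, 2, 2), h(false, 3, h(6, 2, 2)))), T := h(6, 2, 2), U := h(false, 3, h(6, 2, 2)), Y1 := h(6, 2, 2) }, so U := h(false, 3, h(6, 2, 2)).

h(false, 3, h(6, 2, 2))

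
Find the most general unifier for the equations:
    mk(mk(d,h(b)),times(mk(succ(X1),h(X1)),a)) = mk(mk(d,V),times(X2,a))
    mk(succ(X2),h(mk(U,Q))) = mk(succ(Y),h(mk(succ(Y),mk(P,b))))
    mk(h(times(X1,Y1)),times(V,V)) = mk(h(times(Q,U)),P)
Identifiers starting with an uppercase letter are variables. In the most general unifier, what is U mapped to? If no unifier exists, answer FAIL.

Decompose mk/2: mk(d,h(b)) = mk(d,V),  times(mk(succ(X1),h(X1)),a) = times(X2,a).
Decompose mk/2: d = d,  h(b) = V.
Delete trivial equation d = d.
Bind V := h(b); substituting into the one remaining equation that mentions V gives: mk(h(times(X1,Y1)),times(h(b),h(b))) = mk(h(times(Q,U)),P).
Decompose times/2: mk(succ(X1),h(X1)) = X2,  a = a.
Bind X2 := mk(succ(X1),h(X1)); substituting into the one remaining equation that mentions X2 gives: mk(succ(mk(succ(X1),h(X1))),h(mk(U,Q))) = mk(succ(Y),h(mk(succ(Y),mk(P,b)))).
Delete trivial equation a = a.
Decompose mk/2: succ(mk(succ(X1),h(X1))) = succ(Y),  h(mk(U,Q)) = h(mk(succ(Y),mk(P,b))).
Decompose succ/1: mk(succ(X1),h(X1)) = Y.
Bind Y := mk(succ(X1),h(X1)); substituting into the one remaining equation that mentions Y gives: h(mk(U,Q)) = h(mk(succ(mk(succ(X1),h(X1))),mk(P,b))).
Decompose h/1: mk(U,Q) = mk(succ(mk(succ(X1),h(X1))),mk(P,b)).
Decompose mk/2: U = succ(mk(succ(X1),h(X1))),  Q = mk(P,b).
Bind U := succ(mk(succ(X1),h(X1))); substituting into the one remaining equation that mentions U gives: mk(h(times(X1,Y1)),times(h(b),h(b))) = mk(h(times(Q,succ(mk(succ(X1),h(X1))))),P).
Bind Q := mk(P,b); substituting into the remaining equation gives: mk(h(times(X1,Y1)),times(h(b),h(b))) = mk(h(times(mk(P,b),succ(mk(succ(X1),h(X1))))),P).
Decompose mk/2: h(times(X1,Y1)) = h(times(mk(P,b),succ(mk(succ(X1),h(X1))))),  times(h(b),h(b)) = P.
Decompose h/1: times(X1,Y1) = times(mk(P,b),succ(mk(succ(X1),h(X1)))).
Decompose times/2: X1 = mk(P,b),  Y1 = succ(mk(succ(X1),h(X1))).
Bind X1 := mk(P,b); substituting into the one remaining equation that mentions X1 gives: Y1 = succ(mk(succ(mk(P,b)),h(mk(P,b)))). Substituting into the earlier bindings gives X2 := mk(succ(mk(P,b)),h(mk(P,b))), Y := mk(succ(mk(P,b)),h(mk(P,b))), U := succ(mk(succ(mk(P,b)),h(mk(P,b)))).
Bind Y1 := succ(mk(succ(mk(P,b)),h(mk(P,b)))); no other remaining equation mentions Y1.
Bind P := times(h(b),h(b)). Substituting into the earlier bindings gives X2 := mk(succ(mk(times(h(b),h(b)),b)),h(mk(times(h(b),h(b)),b))), Y := mk(succ(mk(times(h(b),h(b)),b)),h(mk(times(h(b),h(b)),b))), U := succ(mk(succ(mk(times(h(b),h(b)),b)),h(mk(times(h(b),h(b)),b)))), Q := mk(times(h(b),h(b)),b), X1 := mk(times(h(b),h(b)),b), Y1 := succ(mk(succ(mk(times(h(b),h(b)),b)),h(mk(times(h(b),h(b)),b)))).
MGU = { V ↦ h(b), X2 ↦ mk(succ(mk(times(h(b),h(b)),b)),h(mk(times(h(b),h(b)),b))), Y ↦ mk(succ(mk(times(h(b),h(b)),b)),h(mk(times(h(b),h(b)),b))), U ↦ succ(mk(succ(mk(times(h(b),h(b)),b)),h(mk(times(h(b),h(b)),b)))), Q ↦ mk(times(h(b),h(b)),b), X1 ↦ mk(times(h(b),h(b)),b), Y1 ↦ succ(mk(succ(mk(times(h(b),h(b)),b)),h(mk(times(h(b),h(b)),b)))), P ↦ times(h(b),h(b)) }, so U ↦ succ(mk(succ(mk(times(h(b),h(b)),b)),h(mk(times(h(b),h(b)),b)))).

succ(mk(succ(mk(times(h(b),h(b)),b)),h(mk(times(h(b),h(b)),b))))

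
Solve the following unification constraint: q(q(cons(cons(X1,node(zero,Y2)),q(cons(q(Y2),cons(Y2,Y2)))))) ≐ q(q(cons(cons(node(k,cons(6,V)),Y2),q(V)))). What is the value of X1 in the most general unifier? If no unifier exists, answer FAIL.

Decompose q/1: q(cons(cons(X1,node(zero,Y2)),q(cons(q(Y2),cons(Y2,Y2))))) ≐ q(cons(cons(node(k,cons(6,V)),Y2),q(V))).
Decompose q/1: cons(cons(X1,node(zero,Y2)),q(cons(q(Y2),cons(Y2,Y2)))) ≐ cons(cons(node(k,cons(6,V)),Y2),q(V)).
Decompose cons/2: cons(X1,node(zero,Y2)) ≐ cons(node(k,cons(6,V)),Y2),  q(cons(q(Y2),cons(Y2,Y2))) ≐ q(V).
Decompose cons/2: X1 ≐ node(k,cons(6,V)),  node(zero,Y2) ≐ Y2.
Bind X1 := node(k,cons(6,V)); no other remaining equation mentions X1.
Occurs check fails: Y2 occurs in node(zero,Y2); the equation Y2 ≐ node(zero,Y2) has no finite solution.

FAIL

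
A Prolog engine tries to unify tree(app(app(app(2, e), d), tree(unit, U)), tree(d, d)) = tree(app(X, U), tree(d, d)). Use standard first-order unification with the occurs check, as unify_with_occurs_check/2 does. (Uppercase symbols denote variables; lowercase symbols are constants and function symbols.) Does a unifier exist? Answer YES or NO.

NO

Decompose tree/2: app(app(app(2, e), d), tree(unit, U)) = app(X, U),  tree(d, d) = tree(d, d).
Decompose app/2: app(app(2, e), d) = X,  tree(unit, U) = U.
Bind X := app(app(2, e), d); no other remaining equation mentions X.
Occurs check fails: U occurs in tree(unit, U); the equation U = tree(unit, U) has no finite solution.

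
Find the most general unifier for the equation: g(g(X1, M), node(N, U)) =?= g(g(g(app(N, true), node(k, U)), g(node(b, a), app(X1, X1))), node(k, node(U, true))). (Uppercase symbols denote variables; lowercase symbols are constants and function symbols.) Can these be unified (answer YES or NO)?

Decompose g/2: g(X1, M) =?= g(g(app(N, true), node(k, U)), g(node(b, a), app(X1, X1))),  node(N, U) =?= node(k, node(U, true)).
Decompose g/2: X1 =?= g(app(N, true), node(k, U)),  M =?= g(node(b, a), app(X1, X1)).
Bind X1 := g(app(N, true), node(k, U)); substituting into the one remaining equation that mentions X1 gives: M =?= g(node(b, a), app(g(app(N, true), node(k, U)), g(app(N, true), node(k, U)))).
Bind M := g(node(b, a), app(g(app(N, true), node(k, U)), g(app(N, true), node(k, U)))); no other remaining equation mentions M.
Decompose node/2: N =?= k,  U =?= node(U, true).
Bind N := k; no other remaining equation mentions N. Substituting into the earlier bindings gives X1 := g(app(k, true), node(k, U)), M := g(node(b, a), app(g(app(k, true), node(k, U)), g(app(k, true), node(k, U)))).
Occurs check fails: U occurs in node(U, true); the equation U =?= node(U, true) has no finite solution.

NO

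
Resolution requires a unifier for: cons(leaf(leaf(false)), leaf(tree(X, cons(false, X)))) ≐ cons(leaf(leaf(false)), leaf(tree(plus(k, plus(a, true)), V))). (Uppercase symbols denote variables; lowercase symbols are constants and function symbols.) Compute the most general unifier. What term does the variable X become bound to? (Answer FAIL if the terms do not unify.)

plus(k, plus(a, true))

Decompose cons/2: leaf(leaf(false)) ≐ leaf(leaf(false)),  leaf(tree(X, cons(false, X))) ≐ leaf(tree(plus(k, plus(a, true)), V)).
Delete trivial equation leaf(leaf(false)) ≐ leaf(leaf(false)).
Decompose leaf/1: tree(X, cons(false, X)) ≐ tree(plus(k, plus(a, true)), V).
Decompose tree/2: X ≐ plus(k, plus(a, true)),  cons(false, X) ≐ V.
Bind X := plus(k, plus(a, true)); substituting into the remaining equation gives: cons(false, plus(k, plus(a, true))) ≐ V.
Bind V := cons(false, plus(k, plus(a, true))).
MGU = { X -> plus(k, plus(a, true)), V -> cons(false, plus(k, plus(a, true))) }, so X -> plus(k, plus(a, true)).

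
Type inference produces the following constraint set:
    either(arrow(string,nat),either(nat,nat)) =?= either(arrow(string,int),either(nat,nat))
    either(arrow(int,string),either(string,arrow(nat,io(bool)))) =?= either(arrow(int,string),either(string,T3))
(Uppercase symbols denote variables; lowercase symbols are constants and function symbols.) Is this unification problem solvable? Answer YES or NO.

Decompose either/2: arrow(string,nat) =?= arrow(string,int),  either(nat,nat) =?= either(nat,nat).
Decompose arrow/2: string =?= string,  nat =?= int.
Delete trivial equation string =?= string.
Clash: constants nat and int differ; no unifier exists.

NO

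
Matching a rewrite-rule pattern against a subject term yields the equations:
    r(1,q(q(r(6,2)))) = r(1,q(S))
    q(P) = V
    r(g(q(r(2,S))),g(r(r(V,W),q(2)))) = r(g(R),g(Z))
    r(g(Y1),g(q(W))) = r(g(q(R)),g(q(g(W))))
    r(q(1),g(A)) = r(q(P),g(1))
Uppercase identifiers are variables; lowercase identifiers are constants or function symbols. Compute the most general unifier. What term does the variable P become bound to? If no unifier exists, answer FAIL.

FAIL

Decompose r/2: 1 = 1,  q(q(r(6,2))) = q(S).
Delete trivial equation 1 = 1.
Decompose q/1: q(r(6,2)) = S.
Bind S := q(r(6,2)); substituting into the one remaining equation that mentions S gives: r(g(q(r(2,q(r(6,2))))),g(r(r(V,W),q(2)))) = r(g(R),g(Z)).
Bind V := q(P); substituting into the one remaining equation that mentions V gives: r(g(q(r(2,q(r(6,2))))),g(r(r(q(P),W),q(2)))) = r(g(R),g(Z)).
Decompose r/2: g(q(r(2,q(r(6,2))))) = g(R),  g(r(r(q(P),W),q(2))) = g(Z).
Decompose g/1: q(r(2,q(r(6,2)))) = R.
Bind R := q(r(2,q(r(6,2)))); substituting into the one remaining equation that mentions R gives: r(g(Y1),g(q(W))) = r(g(q(q(r(2,q(r(6,2)))))),g(q(g(W)))).
Decompose g/1: r(r(q(P),W),q(2)) = Z.
Bind Z := r(r(q(P),W),q(2)); no other remaining equation mentions Z.
Decompose r/2: g(Y1) = g(q(q(r(2,q(r(6,2)))))),  g(q(W)) = g(q(g(W))).
Decompose g/1: Y1 = q(q(r(2,q(r(6,2))))).
Bind Y1 := q(q(r(2,q(r(6,2))))); no other remaining equation mentions Y1.
Decompose g/1: q(W) = q(g(W)).
Decompose q/1: W = g(W).
Occurs check fails: W occurs in g(W); the equation W = g(W) has no finite solution.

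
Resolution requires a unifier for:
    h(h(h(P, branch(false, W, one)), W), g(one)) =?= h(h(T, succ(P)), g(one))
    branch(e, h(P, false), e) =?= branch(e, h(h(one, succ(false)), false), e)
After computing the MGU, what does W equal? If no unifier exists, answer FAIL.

Decompose h/2: h(h(P, branch(false, W, one)), W) =?= h(T, succ(P)),  g(one) =?= g(one).
Decompose h/2: h(P, branch(false, W, one)) =?= T,  W =?= succ(P).
Bind T := h(P, branch(false, W, one)); no other remaining equation mentions T.
Bind W := succ(P); no other remaining equation mentions W. Substituting into the earlier binding gives T := h(P, branch(false, succ(P), one)).
Delete trivial equation g(one) =?= g(one).
Decompose branch/3: e =?= e,  h(P, false) =?= h(h(one, succ(false)), false),  e =?= e.
Delete trivial equation e =?= e.
Decompose h/2: P =?= h(one, succ(false)),  false =?= false.
Bind P := h(one, succ(false)); no other remaining equation mentions P. Substituting into the earlier bindings gives T := h(h(one, succ(false)), branch(false, succ(h(one, succ(false))), one)), W := succ(h(one, succ(false))).
Delete trivial equation false =?= false.
Delete trivial equation e =?= e.
MGU = { T ↦ h(h(one, succ(false)), branch(false, succ(h(one, succ(false))), one)), W ↦ succ(h(one, succ(false))), P ↦ h(one, succ(false)) }, so W ↦ succ(h(one, succ(false))).

succ(h(one, succ(false)))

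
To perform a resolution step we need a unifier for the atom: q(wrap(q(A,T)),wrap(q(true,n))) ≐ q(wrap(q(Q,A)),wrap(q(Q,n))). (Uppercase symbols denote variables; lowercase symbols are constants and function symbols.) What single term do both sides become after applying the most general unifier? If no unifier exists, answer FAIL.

q(wrap(q(true,true)),wrap(q(true,n)))

Decompose q/2: wrap(q(A,T)) ≐ wrap(q(Q,A)),  wrap(q(true,n)) ≐ wrap(q(Q,n)).
Decompose wrap/1: q(A,T) ≐ q(Q,A).
Decompose q/2: A ≐ Q,  T ≐ A.
Bind A := Q; substituting into the one remaining equation that mentions A gives: T ≐ Q.
Bind T := Q; no other remaining equation mentions T.
Decompose wrap/1: q(true,n) ≐ q(Q,n).
Decompose q/2: true ≐ Q,  n ≐ n.
Bind Q := true; no other remaining equation mentions Q. Substituting into the earlier bindings gives A := true, T := true.
Delete trivial equation n ≐ n.
Applying the MGU to either side gives q(wrap(q(true,true)),wrap(q(true,n))).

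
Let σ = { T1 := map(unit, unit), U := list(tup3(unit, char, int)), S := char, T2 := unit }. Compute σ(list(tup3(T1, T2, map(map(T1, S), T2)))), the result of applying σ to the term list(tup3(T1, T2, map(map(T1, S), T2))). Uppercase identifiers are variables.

list(tup3(map(unit, unit), unit, map(map(map(unit, unit), char), unit)))

Replace each occurrence of T1 with map(unit, unit).
Replace each occurrence of S with char.
Replace each occurrence of T2 with unit.
Result: list(tup3(map(unit, unit), unit, map(map(map(unit, unit), char), unit))).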